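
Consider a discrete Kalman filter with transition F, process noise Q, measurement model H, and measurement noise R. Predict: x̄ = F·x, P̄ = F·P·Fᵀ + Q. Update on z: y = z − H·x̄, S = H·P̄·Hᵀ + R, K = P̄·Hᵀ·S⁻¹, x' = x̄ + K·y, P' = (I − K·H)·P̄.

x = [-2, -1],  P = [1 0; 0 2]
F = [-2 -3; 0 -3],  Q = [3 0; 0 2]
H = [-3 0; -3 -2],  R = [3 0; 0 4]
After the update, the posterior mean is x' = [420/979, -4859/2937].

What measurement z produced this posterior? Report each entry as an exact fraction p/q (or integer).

z = [-1, 2]

x̄ = F·x = [7, 3]
P̄ = F·P·Fᵀ + Q = [25 18; 18 20]
S = H·P̄·Hᵀ + R = [228 333; 333 525]
K = P̄·Hᵀ·S⁻¹ = [-268/979 -37/979; 328/979 -1150/2937]
x' − x̄ = [-6433/979, -13670/2937] = K·y
y = (KᵀK)⁻¹·Kᵀ·(x' − x̄) = [20, 29]
z = y + H·x̄ = [20, 29] + [-21, -27] = [-1, 2]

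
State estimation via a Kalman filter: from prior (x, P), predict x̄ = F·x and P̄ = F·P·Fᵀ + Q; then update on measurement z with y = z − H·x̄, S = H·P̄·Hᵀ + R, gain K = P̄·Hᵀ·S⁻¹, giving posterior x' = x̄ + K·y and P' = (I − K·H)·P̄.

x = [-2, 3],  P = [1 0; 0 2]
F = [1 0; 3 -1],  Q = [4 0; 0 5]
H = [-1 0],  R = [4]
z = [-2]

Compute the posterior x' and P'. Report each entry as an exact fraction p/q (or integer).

x' = [2/9, -23/3]
P' = [20/9 4/3; 4/3 15]

x̄ = F·x = [-2, -9]
P̄ = F·P·Fᵀ + Q = [5 3; 3 16]
y = z − H·x̄ = [-4]
S = H·P̄·Hᵀ + R = [9]
K = P̄·Hᵀ·S⁻¹ = [-5/9; -1/3]
x' = x̄ + K·y = [2/9, -23/3]
P' = (I − K·H)·P̄ = [20/9 4/3; 4/3 15]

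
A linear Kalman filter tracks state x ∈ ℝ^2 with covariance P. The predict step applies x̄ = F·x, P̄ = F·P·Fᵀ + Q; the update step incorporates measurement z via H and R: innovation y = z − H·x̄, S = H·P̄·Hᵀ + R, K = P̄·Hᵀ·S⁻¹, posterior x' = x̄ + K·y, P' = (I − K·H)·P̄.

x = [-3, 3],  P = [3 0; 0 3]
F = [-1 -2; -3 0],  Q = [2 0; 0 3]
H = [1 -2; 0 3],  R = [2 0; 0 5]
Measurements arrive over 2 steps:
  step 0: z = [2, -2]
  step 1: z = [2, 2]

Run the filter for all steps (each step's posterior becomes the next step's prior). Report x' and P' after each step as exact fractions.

step 0: x̄ = F·x = [-3, 9]
step 0: P̄ = F·P·Fᵀ + Q = [17 9; 9 30]
step 0: y = z − H·x̄ = [23, -29]
step 0: S = H·P̄·Hᵀ + R = [103 -153; -153 275]
step 0: K = P̄·Hᵀ·S⁻¹ = [964/1229 657/1229; -255/4916 1467/4916]
step 0: x' = x̄ + K·y = [-568/1229, -1041/1229]
step 0: P' = (I − K·H)·P̄ = [4118/1229 1095/1229; 1095/1229 2445/4916]
step 1: x̄ = F·x = [2650/1229, 1704/1229]
step 1: P̄ = F·P·Fᵀ + Q = [13401/1229 18924/1229; 18924/1229 40749/1229]
step 1: y = z − H·x̄ = [3216/1229, -2654/1229]
step 1: S = H·P̄·Hᵀ + R = [103159/1229 -187722/1229; -187722/1229 372886/1229]
step 1: K = P̄·Hᵀ·S⁻¹ = [627099/1312855 515583/1312855; -31287/262571 140661/525142]
step 1: x' = x̄ + K·y = [3358388/1312855, 130305/262571]
step 1: P' = (I − K·H)·P̄ = [2972808/1312855 171861/262571; 171861/262571 234435/525142]

step 0: x' = [-568/1229, -1041/1229], P' = [4118/1229 1095/1229; 1095/1229 2445/4916]
step 1: x' = [3358388/1312855, 130305/262571], P' = [2972808/1312855 171861/262571; 171861/262571 234435/525142]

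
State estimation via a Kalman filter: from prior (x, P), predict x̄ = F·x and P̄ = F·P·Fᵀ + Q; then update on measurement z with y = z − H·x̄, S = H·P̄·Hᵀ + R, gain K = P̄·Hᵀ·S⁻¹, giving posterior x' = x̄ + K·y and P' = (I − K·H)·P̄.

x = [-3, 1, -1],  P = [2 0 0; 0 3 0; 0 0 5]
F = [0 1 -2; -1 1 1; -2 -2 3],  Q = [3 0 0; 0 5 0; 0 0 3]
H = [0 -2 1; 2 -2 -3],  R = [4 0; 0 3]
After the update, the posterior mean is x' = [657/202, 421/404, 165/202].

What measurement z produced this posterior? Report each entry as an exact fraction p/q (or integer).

z = [-1, 2]

x̄ = F·x = [3, 3, 1]
P̄ = F·P·Fᵀ + Q = [26 -7 -36; -7 15 13; -36 13 68]
S = H·P̄·Hᵀ + R = [80 -136; -136 1423]
K = P̄·Hᵀ·S⁻¹ = [-3821/47672 683/5959; -35479/95344 -1119/11918; 9347/47672 -1153/5959]
x' − x̄ = [51/202, -791/404, -37/202] = K·y
y = (KᵀK)⁻¹·Kᵀ·(x' − x̄) = [4, 5]
z = y + H·x̄ = [4, 5] + [-5, -3] = [-1, 2]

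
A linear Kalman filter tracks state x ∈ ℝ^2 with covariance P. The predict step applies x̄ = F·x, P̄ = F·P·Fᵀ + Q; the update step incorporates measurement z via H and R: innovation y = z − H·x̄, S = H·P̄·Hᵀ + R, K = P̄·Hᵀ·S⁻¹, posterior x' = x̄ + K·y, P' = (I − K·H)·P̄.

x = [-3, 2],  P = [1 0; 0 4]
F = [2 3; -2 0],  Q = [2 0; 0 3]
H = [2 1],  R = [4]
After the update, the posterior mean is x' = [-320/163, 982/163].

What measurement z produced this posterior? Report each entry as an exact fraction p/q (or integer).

x̄ = F·x = [0, 6]
P̄ = F·P·Fᵀ + Q = [42 -4; -4 7]
S = H·P̄·Hᵀ + R = [163]
K = P̄·Hᵀ·S⁻¹ = [80/163; -1/163]
x' − x̄ = [-320/163, 4/163] = K·y
y = (KᵀK)⁻¹·Kᵀ·(x' − x̄) = [-4]
z = y + H·x̄ = [-4] + [6] = [2]

z = [2]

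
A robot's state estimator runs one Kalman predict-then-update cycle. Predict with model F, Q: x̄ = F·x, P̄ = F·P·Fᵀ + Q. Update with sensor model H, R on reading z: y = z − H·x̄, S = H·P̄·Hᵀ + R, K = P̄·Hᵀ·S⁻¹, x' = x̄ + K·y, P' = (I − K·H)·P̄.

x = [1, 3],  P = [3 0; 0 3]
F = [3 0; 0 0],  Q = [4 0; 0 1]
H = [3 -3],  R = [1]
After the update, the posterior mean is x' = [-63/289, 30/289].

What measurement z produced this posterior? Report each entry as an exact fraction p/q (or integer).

x̄ = F·x = [3, 0]
P̄ = F·P·Fᵀ + Q = [31 0; 0 1]
S = H·P̄·Hᵀ + R = [289]
K = P̄·Hᵀ·S⁻¹ = [93/289; -3/289]
x' − x̄ = [-930/289, 30/289] = K·y
y = (KᵀK)⁻¹·Kᵀ·(x' − x̄) = [-10]
z = y + H·x̄ = [-10] + [9] = [-1]

z = [-1]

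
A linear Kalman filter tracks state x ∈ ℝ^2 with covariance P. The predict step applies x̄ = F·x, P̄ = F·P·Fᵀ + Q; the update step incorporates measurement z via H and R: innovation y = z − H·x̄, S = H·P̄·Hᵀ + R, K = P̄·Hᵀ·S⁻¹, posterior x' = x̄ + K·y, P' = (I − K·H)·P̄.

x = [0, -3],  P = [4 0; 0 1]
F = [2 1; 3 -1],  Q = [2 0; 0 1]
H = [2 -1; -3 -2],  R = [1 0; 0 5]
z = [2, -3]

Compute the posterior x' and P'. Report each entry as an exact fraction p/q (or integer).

x̄ = F·x = [-3, 3]
P̄ = F·P·Fᵀ + Q = [19 23; 23 38]
y = z − H·x̄ = [11, -6]
S = H·P̄·Hᵀ + R = [23 -61; -61 604]
K = P̄·Hᵀ·S⁻¹ = [2777/10171 -1454/10171; -4013/10171 -2847/10171]
x' = x̄ + K·y = [8758/10171, 3452/10171]
P' = (I − K·H)·P̄ = [1832/10171 887/10171; 887/10171 5787/10171]

x' = [8758/10171, 3452/10171]
P' = [1832/10171 887/10171; 887/10171 5787/10171]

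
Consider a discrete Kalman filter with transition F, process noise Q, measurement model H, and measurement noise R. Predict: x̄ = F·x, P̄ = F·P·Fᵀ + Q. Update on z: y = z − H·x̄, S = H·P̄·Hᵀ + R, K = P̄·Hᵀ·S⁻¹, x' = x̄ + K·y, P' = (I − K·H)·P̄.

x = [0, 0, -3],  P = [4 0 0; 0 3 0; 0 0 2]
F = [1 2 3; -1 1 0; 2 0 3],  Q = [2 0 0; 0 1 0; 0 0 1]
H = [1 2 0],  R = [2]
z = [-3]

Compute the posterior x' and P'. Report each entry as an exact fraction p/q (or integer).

x' = [-77/13, 18/13, -107/13]
P' = [604/39 -94/13 814/39; -94/13 50/13 -134/13; 814/39 -134/13 1315/39]

x̄ = F·x = [-9, 0, -9]
P̄ = F·P·Fᵀ + Q = [36 2 26; 2 8 -8; 26 -8 35]
y = z − H·x̄ = [6]
S = H·P̄·Hᵀ + R = [78]
K = P̄·Hᵀ·S⁻¹ = [20/39; 3/13; 5/39]
x' = x̄ + K·y = [-77/13, 18/13, -107/13]
P' = (I − K·H)·P̄ = [604/39 -94/13 814/39; -94/13 50/13 -134/13; 814/39 -134/13 1315/39]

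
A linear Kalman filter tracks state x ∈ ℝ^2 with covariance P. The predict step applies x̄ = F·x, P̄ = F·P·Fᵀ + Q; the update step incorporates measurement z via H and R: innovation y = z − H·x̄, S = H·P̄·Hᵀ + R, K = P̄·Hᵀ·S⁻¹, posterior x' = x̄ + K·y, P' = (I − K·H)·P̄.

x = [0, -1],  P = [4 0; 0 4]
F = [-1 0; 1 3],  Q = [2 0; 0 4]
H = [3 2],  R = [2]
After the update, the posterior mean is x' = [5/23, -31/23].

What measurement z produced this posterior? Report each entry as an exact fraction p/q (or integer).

z = [-2]

x̄ = F·x = [0, -3]
P̄ = F·P·Fᵀ + Q = [6 -4; -4 44]
S = H·P̄·Hᵀ + R = [184]
K = P̄·Hᵀ·S⁻¹ = [5/92; 19/46]
x' − x̄ = [5/23, 38/23] = K·y
y = (KᵀK)⁻¹·Kᵀ·(x' − x̄) = [4]
z = y + H·x̄ = [4] + [-6] = [-2]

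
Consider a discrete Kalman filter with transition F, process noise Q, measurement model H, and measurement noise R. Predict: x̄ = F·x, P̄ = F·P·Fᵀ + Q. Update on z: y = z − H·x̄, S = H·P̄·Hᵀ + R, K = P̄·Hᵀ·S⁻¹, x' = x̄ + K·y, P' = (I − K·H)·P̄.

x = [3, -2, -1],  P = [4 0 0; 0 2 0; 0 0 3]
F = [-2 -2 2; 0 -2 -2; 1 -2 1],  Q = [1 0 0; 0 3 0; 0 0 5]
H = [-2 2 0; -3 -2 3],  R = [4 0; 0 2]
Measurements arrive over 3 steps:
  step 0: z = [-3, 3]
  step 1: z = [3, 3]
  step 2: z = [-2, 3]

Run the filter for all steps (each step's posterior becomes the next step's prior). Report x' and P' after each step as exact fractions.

step 0: x̄ = F·x = [-4, 6, 6]
step 0: P̄ = F·P·Fᵀ + Q = [37 -4 6; -4 23 2; 6 2 20]
step 0: y = z − H·x̄ = [-23, -15]
step 0: S = H·P̄·Hᵀ + R = [276 114; 114 427]
step 0: K = P̄·Hᵀ·S⁻¹ = [-6331/26214 -588/4369; 4375/17476 -1157/8738; -1937/26214 475/4369]
step 0: x' = x̄ + K·y = [93677/26214, 38941/17476, 159085/26214]
step 0: P' = (I − K·H)·P̄ = [75448/13107 23039/4369 120350/13107; 23039/4369 50453/8738 39471/4369; 120350/13107 39471/4369 200242/13107]
step 1: x̄ = F·x = [13993/26214, -434993/26214, 45313/8738]
step 1: P̄ = F·P·Fᵀ + Q = [61417/13107 259618/13107 -6646/4369; 259618/13107 2090311/13107 -79958/4369; -6646/4369 -79958/4369 44841/4369]
step 1: y = z − H·x̄ = [162769/4369, -578591/13107]
step 1: S = H·P̄·Hᵀ + R = [2194132/4369 -3277198/4369; -3277198/4369 16503706/13107]
step 1: K = P̄·Hᵀ·S⁻¹ = [-36711813/456766910 -21497786/228383455; 87583968/228383455 -26413583/228383455; 76789613/456766910 35923911/228383455]
step 1: x' = x̄ + K·y = [387044534/228383455, 1278389249/456766910, 1028939531/228383455]
step 1: P' = (I − K·H)·P̄ = [373362566/228383455 336650753/228383455 583464544/228383455; 336650753/228383455 511818689/228383455 660254157/228383455; 583464544/228383455 660254157/228383455 1047583256/228383455]
step 2: x̄ = F·x = [1080149/45676691, -3336268311/228383455, 137594816/228383455]
step 2: P̄ = F·P·Fᵀ + Q = [140579583/45676691 307480584/45676691 21498540/45676691; 307480584/45676691 12204791401/228383455 -567614036/228383455; 21498540/45676691 -567614036/228383455 1789447301/228383455]
step 2: y = z − H·x̄ = [6226571202/228383455, -1276793694/45676691]
step 2: S = H·P̄·Hᵀ + R = [40245067724/228383455 -10345444874/45676691; -10345444874/45676691 19006474866/45676691]
step 2: K = P̄·Hᵀ·S⁻¹ = [-203248446765/2515240431622 -119644047342/1257620215811; 479669697358/1257620215811 -145507659527/1257620215811; 419068741589/2515240431622 195850073623/1257620215811]
step 2: x' = x̄ + K·y = [603482634974/1257620215811, -1226641565073/1257620215811, 995790200101/1257620215811]
step 2: P' = (I − K·H)·P̄ = [2066691691644/1257620215811 1863443244879/1257620215811 3229224490002/1257620215811; 1863443244879/1257620215811 2822782639595/1257620215811 3648293231591/1257620215811; 3229224490002/1257620215811 3648293231591/1257620215811 5791986693478/1257620215811]

step 0: x' = [93677/26214, 38941/17476, 159085/26214], P' = [75448/13107 23039/4369 120350/13107; 23039/4369 50453/8738 39471/4369; 120350/13107 39471/4369 200242/13107]
step 1: x' = [387044534/228383455, 1278389249/456766910, 1028939531/228383455], P' = [373362566/228383455 336650753/228383455 583464544/228383455; 336650753/228383455 511818689/228383455 660254157/228383455; 583464544/228383455 660254157/228383455 1047583256/228383455]
step 2: x' = [603482634974/1257620215811, -1226641565073/1257620215811, 995790200101/1257620215811], P' = [2066691691644/1257620215811 1863443244879/1257620215811 3229224490002/1257620215811; 1863443244879/1257620215811 2822782639595/1257620215811 3648293231591/1257620215811; 3229224490002/1257620215811 3648293231591/1257620215811 5791986693478/1257620215811]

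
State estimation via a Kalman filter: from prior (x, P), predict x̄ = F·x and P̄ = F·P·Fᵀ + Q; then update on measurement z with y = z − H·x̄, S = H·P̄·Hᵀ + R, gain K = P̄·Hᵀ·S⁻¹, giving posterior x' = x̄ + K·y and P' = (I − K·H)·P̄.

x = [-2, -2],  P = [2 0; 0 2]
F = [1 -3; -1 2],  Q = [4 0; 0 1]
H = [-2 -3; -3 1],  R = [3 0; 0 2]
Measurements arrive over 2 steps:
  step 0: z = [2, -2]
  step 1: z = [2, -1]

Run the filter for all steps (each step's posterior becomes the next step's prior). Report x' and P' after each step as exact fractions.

step 0: x' = [3820/9221, -7598/9221], P' = [1572/9221 -288/9221; -288/9221 2446/9221]
step 1: x' = [2508866/16211635, -13151137/16211635], P' = [2738586/16211635 -444042/16211635; -444042/16211635 4072704/16211635]

step 0: x̄ = F·x = [4, -2]
step 0: P̄ = F·P·Fᵀ + Q = [24 -14; -14 11]
step 0: y = z − H·x̄ = [4, 12]
step 0: S = H·P̄·Hᵀ + R = [30 13; 13 313]
step 0: K = P̄·Hᵀ·S⁻¹ = [-760/9221 -2502/9221; -2254/9221 1655/9221]
step 0: x' = x̄ + K·y = [3820/9221, -7598/9221]
step 0: P' = (I − K·H)·P̄ = [1572/9221 -288/9221; -288/9221 2446/9221]
step 1: x̄ = F·x = [26614/9221, -19016/9221]
step 1: P̄ = F·P·Fᵀ + Q = [62198/9221 -17688/9221; -17688/9221 21729/9221]
step 1: y = z − H·x̄ = [14622/9221, 89637/9221]
step 1: S = H·P̄·Hᵀ + R = [259760/9221 184185/9221; 184185/9221 706081/9221]
step 1: K = P̄·Hᵀ·S⁻¹ = [-1381682/16211635 -865980/3242327; -3776676/16211635 540483/3242327]
step 1: x' = x̄ + K·y = [2508866/16211635, -13151137/16211635]
step 1: P' = (I − K·H)·P̄ = [2738586/16211635 -444042/16211635; -444042/16211635 4072704/16211635]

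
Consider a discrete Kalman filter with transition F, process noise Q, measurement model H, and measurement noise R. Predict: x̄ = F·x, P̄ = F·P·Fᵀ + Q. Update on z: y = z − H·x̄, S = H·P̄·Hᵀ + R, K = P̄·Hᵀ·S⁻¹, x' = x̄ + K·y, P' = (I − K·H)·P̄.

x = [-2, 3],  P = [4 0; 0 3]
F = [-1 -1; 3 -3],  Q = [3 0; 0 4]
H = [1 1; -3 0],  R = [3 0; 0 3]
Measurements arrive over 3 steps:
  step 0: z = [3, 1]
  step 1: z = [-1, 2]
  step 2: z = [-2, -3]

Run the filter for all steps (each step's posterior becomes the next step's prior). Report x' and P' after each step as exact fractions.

step 0: x' = [-632/2147, 5348/2147], P' = [691/2147 -670/2147; -670/2147 6811/2147]
step 1: x' = [-817065/1338959, -1240592/1338959], P' = [398343/1338959 -305454/1338959; -305454/1338959 3869838/1338959]
step 2: x' = [717724217/754964009, -1987202097/754964009], P' = [224392125/754964009 -170126220/754964009; -170126220/754964009 2161499661/754964009]

step 0: x̄ = F·x = [-1, -15]
step 0: P̄ = F·P·Fᵀ + Q = [10 -3; -3 67]
step 0: y = z − H·x̄ = [19, -2]
step 0: S = H·P̄·Hᵀ + R = [74 -21; -21 93]
step 0: K = P̄·Hᵀ·S⁻¹ = [7/2147 -691/2147; 2047/2147 670/2147]
step 0: x' = x̄ + K·y = [-632/2147, 5348/2147]
step 0: P' = (I − K·H)·P̄ = [691/2147 -670/2147; -670/2147 6811/2147]
step 1: x̄ = F·x = [-4716/2147, -17940/2147]
step 1: P̄ = F·P·Fᵀ + Q = [12603/2147 18360/2147; 18360/2147 88166/2147]
step 1: y = z − H·x̄ = [20509/2147, -9854/2147]
step 1: S = H·P̄·Hᵀ + R = [143930/2147 -92889/2147; -92889/2147 119868/2147]
step 1: K = P̄·Hᵀ·S⁻¹ = [30963/1338959 -398343/1338959; 1188128/1338959 305454/1338959]
step 1: x' = x̄ + K·y = [-817065/1338959, -1240592/1338959]
step 1: P' = (I − K·H)·P̄ = [398343/1338959 -305454/1338959; -305454/1338959 3869838/1338959]
step 2: x̄ = F·x = [2057657/1338959, 1270581/1338959]
step 2: P̄ = F·P·Fᵀ + Q = [7674150/1338959 10414485/1338959; 10414485/1338959 49267637/1338959]
step 2: y = z − H·x̄ = [-6006156/1338959, 2156094/1338959]
step 2: S = H·P̄·Hᵀ + R = [81787634/1338959 -54265905/1338959; -54265905/1338959 73084227/1338959]
step 2: K = P̄·Hᵀ·S⁻¹ = [18088635/754964009 -224392125/754964009; 663791147/754964009 170126220/754964009]
step 2: x' = x̄ + K·y = [717724217/754964009, -1987202097/754964009]
step 2: P' = (I − K·H)·P̄ = [224392125/754964009 -170126220/754964009; -170126220/754964009 2161499661/754964009]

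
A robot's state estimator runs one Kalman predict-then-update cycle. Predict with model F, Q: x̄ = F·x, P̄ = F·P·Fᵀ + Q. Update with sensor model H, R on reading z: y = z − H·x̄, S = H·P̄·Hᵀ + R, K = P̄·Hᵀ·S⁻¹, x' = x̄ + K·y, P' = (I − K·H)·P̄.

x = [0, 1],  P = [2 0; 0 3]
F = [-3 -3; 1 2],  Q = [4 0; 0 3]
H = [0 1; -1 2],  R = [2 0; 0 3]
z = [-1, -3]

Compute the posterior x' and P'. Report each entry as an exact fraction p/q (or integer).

x' = [241/185, -151/185]
P' = [3121/740 221/185; 221/185 154/185]

x̄ = F·x = [-3, 2]
P̄ = F·P·Fᵀ + Q = [49 -24; -24 17]
y = z − H·x̄ = [-3, -10]
S = H·P̄·Hᵀ + R = [19 58; 58 216]
K = P̄·Hᵀ·S⁻¹ = [221/370 -451/740; 77/185 29/185]
x' = x̄ + K·y = [241/185, -151/185]
P' = (I − K·H)·P̄ = [3121/740 221/185; 221/185 154/185]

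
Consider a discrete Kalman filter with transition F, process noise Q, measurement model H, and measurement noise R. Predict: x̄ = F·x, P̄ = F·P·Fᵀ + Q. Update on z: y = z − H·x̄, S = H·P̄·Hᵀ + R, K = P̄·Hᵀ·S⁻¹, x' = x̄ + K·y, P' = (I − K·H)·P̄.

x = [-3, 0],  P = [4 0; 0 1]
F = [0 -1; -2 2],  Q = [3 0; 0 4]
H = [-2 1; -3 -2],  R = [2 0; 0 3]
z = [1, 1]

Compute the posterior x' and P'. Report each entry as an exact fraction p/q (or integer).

x̄ = F·x = [0, 6]
P̄ = F·P·Fᵀ + Q = [4 -2; -2 24]
y = z − H·x̄ = [-5, 13]
S = H·P̄·Hᵀ + R = [50 -26; -26 111]
K = P̄·Hᵀ·S⁻¹ = [-659/2437 -330/2437; 1008/2437 -686/2437]
x' = x̄ + K·y = [-995/2437, 664/2437]
P' = (I − K·H)·P̄ = [518/2437 -282/2437; -282/2437 1452/2437]

x' = [-995/2437, 664/2437]
P' = [518/2437 -282/2437; -282/2437 1452/2437]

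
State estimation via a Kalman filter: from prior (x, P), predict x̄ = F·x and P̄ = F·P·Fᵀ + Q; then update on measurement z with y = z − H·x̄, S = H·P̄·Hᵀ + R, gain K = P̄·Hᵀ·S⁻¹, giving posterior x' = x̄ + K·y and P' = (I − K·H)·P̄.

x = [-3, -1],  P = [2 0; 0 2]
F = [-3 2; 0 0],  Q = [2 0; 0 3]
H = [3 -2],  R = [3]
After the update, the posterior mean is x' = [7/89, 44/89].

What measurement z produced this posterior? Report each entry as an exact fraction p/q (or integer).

z = [-1]

x̄ = F·x = [7, 0]
P̄ = F·P·Fᵀ + Q = [28 0; 0 3]
S = H·P̄·Hᵀ + R = [267]
K = P̄·Hᵀ·S⁻¹ = [28/89; -2/89]
x' − x̄ = [-616/89, 44/89] = K·y
y = (KᵀK)⁻¹·Kᵀ·(x' − x̄) = [-22]
z = y + H·x̄ = [-22] + [21] = [-1]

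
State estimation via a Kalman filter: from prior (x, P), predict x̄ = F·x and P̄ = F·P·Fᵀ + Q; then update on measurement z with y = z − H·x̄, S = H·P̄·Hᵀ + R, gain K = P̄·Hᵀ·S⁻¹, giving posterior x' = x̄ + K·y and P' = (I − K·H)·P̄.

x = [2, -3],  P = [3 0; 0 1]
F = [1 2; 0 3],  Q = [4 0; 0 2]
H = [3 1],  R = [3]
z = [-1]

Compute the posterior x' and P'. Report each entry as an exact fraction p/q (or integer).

x̄ = F·x = [-4, -9]
P̄ = F·P·Fᵀ + Q = [11 6; 6 11]
y = z − H·x̄ = [20]
S = H·P̄·Hᵀ + R = [149]
K = P̄·Hᵀ·S⁻¹ = [39/149; 29/149]
x' = x̄ + K·y = [184/149, -761/149]
P' = (I − K·H)·P̄ = [118/149 -237/149; -237/149 798/149]

x' = [184/149, -761/149]
P' = [118/149 -237/149; -237/149 798/149]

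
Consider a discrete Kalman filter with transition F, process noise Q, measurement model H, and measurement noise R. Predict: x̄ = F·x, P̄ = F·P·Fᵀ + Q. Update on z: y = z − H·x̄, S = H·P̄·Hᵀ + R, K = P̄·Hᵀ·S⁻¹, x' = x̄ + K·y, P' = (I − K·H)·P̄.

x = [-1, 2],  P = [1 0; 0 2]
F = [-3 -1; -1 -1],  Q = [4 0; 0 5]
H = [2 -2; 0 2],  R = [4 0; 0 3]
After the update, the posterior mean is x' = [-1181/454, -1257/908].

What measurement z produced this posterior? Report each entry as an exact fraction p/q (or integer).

x̄ = F·x = [1, -1]
P̄ = F·P·Fᵀ + Q = [15 5; 5 8]
S = H·P̄·Hᵀ + R = [56 -12; -12 35]
K = P̄·Hᵀ·S⁻¹ = [205/454 100/227; -9/908 103/227]
x' − x̄ = [-1635/454, -349/908] = K·y
y = (KᵀK)⁻¹·Kᵀ·(x' − x̄) = [-7, -1]
z = y + H·x̄ = [-7, -1] + [4, -2] = [-3, -3]

z = [-3, -3]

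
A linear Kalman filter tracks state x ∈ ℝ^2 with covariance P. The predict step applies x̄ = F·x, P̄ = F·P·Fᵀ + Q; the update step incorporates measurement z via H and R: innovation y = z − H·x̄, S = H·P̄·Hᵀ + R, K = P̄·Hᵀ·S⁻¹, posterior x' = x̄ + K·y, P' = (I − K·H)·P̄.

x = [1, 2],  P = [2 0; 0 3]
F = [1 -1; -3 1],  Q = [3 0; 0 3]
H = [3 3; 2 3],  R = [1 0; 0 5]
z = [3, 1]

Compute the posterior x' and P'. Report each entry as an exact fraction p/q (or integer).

x̄ = F·x = [-1, -1]
P̄ = F·P·Fᵀ + Q = [8 -9; -9 24]
y = z − H·x̄ = [9, 6]
S = H·P̄·Hᵀ + R = [127 129; 129 145]
K = P̄·Hᵀ·S⁻¹ = [492/887 -505/887; -441/1774 1053/1774]
x' = x̄ + K·y = [511/887, 575/1774]
P' = (I − K·H)·P̄ = [3017/887 -2853/887; -2853/887 5559/1774]

x' = [511/887, 575/1774]
P' = [3017/887 -2853/887; -2853/887 5559/1774]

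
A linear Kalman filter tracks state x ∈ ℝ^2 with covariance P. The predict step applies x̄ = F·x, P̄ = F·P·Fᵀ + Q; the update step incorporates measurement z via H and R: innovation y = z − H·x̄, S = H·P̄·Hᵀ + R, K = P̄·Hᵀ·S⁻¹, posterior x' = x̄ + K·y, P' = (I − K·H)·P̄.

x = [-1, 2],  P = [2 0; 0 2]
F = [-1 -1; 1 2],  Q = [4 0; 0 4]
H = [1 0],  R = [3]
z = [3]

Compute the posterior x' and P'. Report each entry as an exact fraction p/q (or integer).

x̄ = F·x = [-1, 3]
P̄ = F·P·Fᵀ + Q = [8 -6; -6 14]
y = z − H·x̄ = [4]
S = H·P̄·Hᵀ + R = [11]
K = P̄·Hᵀ·S⁻¹ = [8/11; -6/11]
x' = x̄ + K·y = [21/11, 9/11]
P' = (I − K·H)·P̄ = [24/11 -18/11; -18/11 118/11]

x' = [21/11, 9/11]
P' = [24/11 -18/11; -18/11 118/11]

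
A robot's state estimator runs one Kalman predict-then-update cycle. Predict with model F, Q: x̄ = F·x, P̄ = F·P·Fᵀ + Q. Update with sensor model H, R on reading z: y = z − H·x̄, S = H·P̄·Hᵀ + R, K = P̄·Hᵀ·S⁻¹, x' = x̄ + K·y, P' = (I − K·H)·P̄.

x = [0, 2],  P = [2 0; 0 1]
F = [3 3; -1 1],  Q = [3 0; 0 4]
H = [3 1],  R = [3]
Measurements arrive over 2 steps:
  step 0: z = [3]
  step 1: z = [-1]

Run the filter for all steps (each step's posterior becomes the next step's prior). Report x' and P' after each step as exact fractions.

step 0: x̄ = F·x = [6, 2]
step 0: P̄ = F·P·Fᵀ + Q = [30 -3; -3 7]
step 0: y = z − H·x̄ = [-17]
step 0: S = H·P̄·Hᵀ + R = [262]
step 0: K = P̄·Hᵀ·S⁻¹ = [87/262; -1/131]
step 0: x' = x̄ + K·y = [93/262, 279/131]
step 0: P' = (I − K·H)·P̄ = [291/262 -306/131; -306/131 915/131]
step 1: x̄ = F·x = [1953/262, 465/262]
step 1: P̄ = F·P·Fᵀ + Q = [8859/262 4617/262; 4617/262 4393/262]
step 1: y = z − H·x̄ = [-3293/131]
step 1: S = H·P̄·Hᵀ + R = [56306/131]
step 1: K = P̄·Hᵀ·S⁻¹ = [15597/56306; 4561/28153]
step 1: x' = x̄ + K·y = [13824/28153, -129371/56306]
step 1: P' = (I − K·H)·P̄ = [23439/28153 -93843/56306; -93843/56306 308895/56306]

step 0: x' = [93/262, 279/131], P' = [291/262 -306/131; -306/131 915/131]
step 1: x' = [13824/28153, -129371/56306], P' = [23439/28153 -93843/56306; -93843/56306 308895/56306]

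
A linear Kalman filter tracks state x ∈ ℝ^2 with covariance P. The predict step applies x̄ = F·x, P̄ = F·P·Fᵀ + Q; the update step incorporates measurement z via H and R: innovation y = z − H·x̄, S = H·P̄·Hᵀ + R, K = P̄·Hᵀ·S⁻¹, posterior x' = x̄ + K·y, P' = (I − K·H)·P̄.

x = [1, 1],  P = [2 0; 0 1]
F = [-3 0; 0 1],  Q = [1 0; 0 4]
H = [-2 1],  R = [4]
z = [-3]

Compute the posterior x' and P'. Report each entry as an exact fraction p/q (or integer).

x' = [25/17, 7/17]
P' = [171/85 38/17; 38/17 80/17]

x̄ = F·x = [-3, 1]
P̄ = F·P·Fᵀ + Q = [19 0; 0 5]
y = z − H·x̄ = [-10]
S = H·P̄·Hᵀ + R = [85]
K = P̄·Hᵀ·S⁻¹ = [-38/85; 1/17]
x' = x̄ + K·y = [25/17, 7/17]
P' = (I − K·H)·P̄ = [171/85 38/17; 38/17 80/17]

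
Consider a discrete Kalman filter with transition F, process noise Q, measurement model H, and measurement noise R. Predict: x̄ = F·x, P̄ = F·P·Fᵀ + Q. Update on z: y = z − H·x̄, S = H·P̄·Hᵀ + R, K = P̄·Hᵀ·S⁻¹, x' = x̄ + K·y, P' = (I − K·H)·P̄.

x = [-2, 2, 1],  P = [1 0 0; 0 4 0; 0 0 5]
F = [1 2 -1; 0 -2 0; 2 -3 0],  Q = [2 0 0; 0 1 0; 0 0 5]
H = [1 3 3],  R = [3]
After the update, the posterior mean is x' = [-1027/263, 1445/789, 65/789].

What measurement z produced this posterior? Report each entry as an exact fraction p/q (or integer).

z = [2]

x̄ = F·x = [1, -4, -10]
P̄ = F·P·Fᵀ + Q = [24 -16 -22; -16 17 24; -22 24 45]
S = H·P̄·Hᵀ + R = [789]
K = P̄·Hᵀ·S⁻¹ = [-30/263; 107/789; 185/789]
x' − x̄ = [-1290/263, 4601/789, 7955/789] = K·y
y = (KᵀK)⁻¹·Kᵀ·(x' − x̄) = [43]
z = y + H·x̄ = [43] + [-41] = [2]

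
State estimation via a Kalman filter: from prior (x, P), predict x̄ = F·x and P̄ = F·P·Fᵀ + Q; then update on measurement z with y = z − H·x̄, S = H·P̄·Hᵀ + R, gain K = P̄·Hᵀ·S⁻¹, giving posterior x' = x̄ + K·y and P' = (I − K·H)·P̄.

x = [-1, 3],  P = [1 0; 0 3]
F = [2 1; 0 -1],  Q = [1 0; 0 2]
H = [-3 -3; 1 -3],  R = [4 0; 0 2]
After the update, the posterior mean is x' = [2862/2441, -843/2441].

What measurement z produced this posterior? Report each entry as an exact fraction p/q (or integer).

z = [-3, 2]

x̄ = F·x = [1, -3]
P̄ = F·P·Fᵀ + Q = [8 -3; -3 5]
S = H·P̄·Hᵀ + R = [67 3; 3 73]
K = P̄·Hᵀ·S⁻¹ = [-573/2441 592/2441; -192/2441 -594/2441]
x' − x̄ = [421/2441, 6480/2441] = K·y
y = (KᵀK)⁻¹·Kᵀ·(x' − x̄) = [-9, -8]
z = y + H·x̄ = [-9, -8] + [6, 10] = [-3, 2]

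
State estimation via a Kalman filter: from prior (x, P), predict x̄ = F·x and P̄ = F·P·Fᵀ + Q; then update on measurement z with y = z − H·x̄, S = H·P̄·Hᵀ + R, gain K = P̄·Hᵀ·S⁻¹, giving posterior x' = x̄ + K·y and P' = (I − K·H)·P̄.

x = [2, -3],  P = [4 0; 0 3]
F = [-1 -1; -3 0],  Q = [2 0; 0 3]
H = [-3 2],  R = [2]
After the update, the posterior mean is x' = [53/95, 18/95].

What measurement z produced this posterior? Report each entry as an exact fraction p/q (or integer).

z = [-1]

x̄ = F·x = [1, -6]
P̄ = F·P·Fᵀ + Q = [9 12; 12 39]
S = H·P̄·Hᵀ + R = [95]
K = P̄·Hᵀ·S⁻¹ = [-3/95; 42/95]
x' − x̄ = [-42/95, 588/95] = K·y
y = (KᵀK)⁻¹·Kᵀ·(x' − x̄) = [14]
z = y + H·x̄ = [14] + [-15] = [-1]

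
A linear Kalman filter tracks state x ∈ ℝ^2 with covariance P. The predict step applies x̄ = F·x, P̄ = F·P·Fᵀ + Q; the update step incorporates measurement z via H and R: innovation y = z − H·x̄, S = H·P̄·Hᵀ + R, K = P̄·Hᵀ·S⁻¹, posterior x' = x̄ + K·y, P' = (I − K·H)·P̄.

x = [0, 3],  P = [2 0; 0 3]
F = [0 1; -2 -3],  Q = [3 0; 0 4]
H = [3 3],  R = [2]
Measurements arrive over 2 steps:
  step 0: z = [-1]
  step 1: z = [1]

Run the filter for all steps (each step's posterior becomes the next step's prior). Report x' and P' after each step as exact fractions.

step 0: x' = [582/245, -135/49], P' = [1389/245 -279/49; -279/49 291/49]
step 1: x' = [-51588/17869, 57753/17869], P' = [145833/17869 -144603/17869; -144603/17869 147235/17869]

step 0: x̄ = F·x = [3, -9]
step 0: P̄ = F·P·Fᵀ + Q = [6 -9; -9 39]
step 0: y = z − H·x̄ = [17]
step 0: S = H·P̄·Hᵀ + R = [245]
step 0: K = P̄·Hᵀ·S⁻¹ = [-9/245; 18/49]
step 0: x' = x̄ + K·y = [582/245, -135/49]
step 0: P' = (I − K·H)·P̄ = [1389/245 -279/49; -279/49 291/49]
step 1: x̄ = F·x = [-135/49, 123/35]
step 1: P̄ = F·P·Fᵀ + Q = [438/49 -45/7; -45/7 59/5]
step 1: y = z − H·x̄ = [-313/245]
step 1: S = H·P̄·Hᵀ + R = [17869/245]
step 1: K = P̄·Hᵀ·S⁻¹ = [1845/17869; 3948/17869]
step 1: x' = x̄ + K·y = [-51588/17869, 57753/17869]
step 1: P' = (I − K·H)·P̄ = [145833/17869 -144603/17869; -144603/17869 147235/17869]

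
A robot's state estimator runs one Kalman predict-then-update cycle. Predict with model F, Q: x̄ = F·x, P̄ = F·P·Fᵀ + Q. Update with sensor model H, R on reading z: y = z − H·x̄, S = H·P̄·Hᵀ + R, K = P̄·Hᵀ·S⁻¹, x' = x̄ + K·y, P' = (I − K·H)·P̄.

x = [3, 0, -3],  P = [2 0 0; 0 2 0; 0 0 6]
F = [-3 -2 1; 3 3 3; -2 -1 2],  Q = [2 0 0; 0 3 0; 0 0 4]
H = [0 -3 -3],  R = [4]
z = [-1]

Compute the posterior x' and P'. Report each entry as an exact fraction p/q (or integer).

x̄ = F·x = [-12, 0, -12]
P̄ = F·P·Fᵀ + Q = [34 -12 28; -12 93 18; 28 18 38]
y = z − H·x̄ = [-37]
S = H·P̄·Hᵀ + R = [1507]
K = P̄·Hᵀ·S⁻¹ = [-48/1507; -333/1507; -168/1507]
x' = x̄ + K·y = [-16308/1507, 12321/1507, -11868/1507]
P' = (I − K·H)·P̄ = [48934/1507 -34068/1507 34132/1507; -34068/1507 29262/1507 -28818/1507; 34132/1507 -28818/1507 29042/1507]

x' = [-16308/1507, 12321/1507, -11868/1507]
P' = [48934/1507 -34068/1507 34132/1507; -34068/1507 29262/1507 -28818/1507; 34132/1507 -28818/1507 29042/1507]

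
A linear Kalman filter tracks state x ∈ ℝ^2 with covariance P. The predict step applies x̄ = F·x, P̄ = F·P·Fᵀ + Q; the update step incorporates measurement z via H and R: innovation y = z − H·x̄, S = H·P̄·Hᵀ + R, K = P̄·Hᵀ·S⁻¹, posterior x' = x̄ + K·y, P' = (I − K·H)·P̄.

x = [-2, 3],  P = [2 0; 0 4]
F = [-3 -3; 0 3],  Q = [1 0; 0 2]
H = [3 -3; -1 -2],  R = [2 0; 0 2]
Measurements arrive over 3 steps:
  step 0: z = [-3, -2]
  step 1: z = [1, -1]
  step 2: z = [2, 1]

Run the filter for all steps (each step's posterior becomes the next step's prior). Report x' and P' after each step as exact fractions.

step 0: x̄ = F·x = [-3, 9]
step 0: P̄ = F·P·Fᵀ + Q = [55 -36; -36 38]
step 0: y = z − H·x̄ = [33, 13]
step 0: S = H·P̄·Hᵀ + R = [1487 171; 171 65]
step 0: K = P̄·Hᵀ·S⁻¹ = [7419/33707 -10702/33707; -3795/33707 -10759/33707]
step 0: x' = x̄ + K·y = [4580/33707, 38261/33707]
step 0: P' = (I − K·H)·P̄ = [10432/33707 5486/33707; 5486/33707 8016/33707]
step 1: x̄ = F·x = [-128523/33707, 114783/33707]
step 1: P̄ = F·P·Fᵀ + Q = [298487/33707 -121518/33707; -121518/33707 139558/33707]
step 1: y = z − H·x̄ = [763625/33707, 67336/33707]
step 1: S = H·P̄·Hᵀ + R = [6197143/33707 306441/33707; 306441/33707 438061/33707]
step 1: K = P̄·Hᵀ·S⁻¹ = [8439729/38876503 -10825022/38876503; -4373085/38876503 -10927169/38876503]
step 1: x' = x̄ + K·y = [21341252/38876503, 11486420/38876503]
step 1: P' = (I − K·H)·P̄ = [10967672/38876503 5341186/38876503; 5341186/38876503 8256576/38876503]
step 2: x̄ = F·x = [-98483016/38876503, 34459260/38876503]
step 2: P̄ = F·P·Fᵀ + Q = [308036083/38876503 -122379858/38876503; -122379858/38876503 152062190/38876503]
step 2: y = z − H·x̄ = [476579834/38876503, 9312007/38876503]
step 2: S = H·P̄·Hᵀ + R = [6421474907/38876503 355404465/38876503; 355404465/38876503 504518417/38876503]
step 2: K = P̄·Hᵀ·S⁻¹ = [666753357/3080207423 -11128095094/40042696499; -347046081/3080207423 -11246563249/40042696499]
step 2: x' = x̄ + K·y = [2154134984/40042696499, -22507773235/40042696499]
step 2: P' = (I − K·H)·P̄ = [11271082792/40042696499 5492553698/40042696499; 5492553698/40042696499 8500286400/40042696499]

step 0: x' = [4580/33707, 38261/33707], P' = [10432/33707 5486/33707; 5486/33707 8016/33707]
step 1: x' = [21341252/38876503, 11486420/38876503], P' = [10967672/38876503 5341186/38876503; 5341186/38876503 8256576/38876503]
step 2: x' = [2154134984/40042696499, -22507773235/40042696499], P' = [11271082792/40042696499 5492553698/40042696499; 5492553698/40042696499 8500286400/40042696499]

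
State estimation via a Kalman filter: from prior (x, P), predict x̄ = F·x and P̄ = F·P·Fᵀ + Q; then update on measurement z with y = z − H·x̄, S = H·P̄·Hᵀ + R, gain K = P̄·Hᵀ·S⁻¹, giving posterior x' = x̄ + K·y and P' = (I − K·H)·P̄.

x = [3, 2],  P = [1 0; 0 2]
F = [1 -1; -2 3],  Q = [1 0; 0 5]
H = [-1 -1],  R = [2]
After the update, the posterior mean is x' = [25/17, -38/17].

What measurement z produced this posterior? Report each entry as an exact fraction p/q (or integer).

z = [1]

x̄ = F·x = [1, 0]
P̄ = F·P·Fᵀ + Q = [4 -8; -8 27]
S = H·P̄·Hᵀ + R = [17]
K = P̄·Hᵀ·S⁻¹ = [4/17; -19/17]
x' − x̄ = [8/17, -38/17] = K·y
y = (KᵀK)⁻¹·Kᵀ·(x' − x̄) = [2]
z = y + H·x̄ = [2] + [-1] = [1]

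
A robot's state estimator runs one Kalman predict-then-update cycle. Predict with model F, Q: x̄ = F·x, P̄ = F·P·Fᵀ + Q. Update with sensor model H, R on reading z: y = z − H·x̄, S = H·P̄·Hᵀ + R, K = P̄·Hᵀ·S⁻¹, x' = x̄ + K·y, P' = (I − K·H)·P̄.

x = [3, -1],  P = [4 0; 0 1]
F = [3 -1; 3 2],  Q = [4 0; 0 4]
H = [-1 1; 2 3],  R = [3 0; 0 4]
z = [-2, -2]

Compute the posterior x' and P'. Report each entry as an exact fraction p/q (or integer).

x' = [4759/4796, -3039/2398]
P' = [5145/4796 -1083/2398; -1083/2398 681/1199]

x̄ = F·x = [10, 7]
P̄ = F·P·Fᵀ + Q = [41 34; 34 44]
y = z − H·x̄ = [1, -43]
S = H·P̄·Hᵀ + R = [20 16; 16 972]
K = P̄·Hᵀ·S⁻¹ = [-2437/4796 237/1199; 815/2398 240/1199]
x' = x̄ + K·y = [4759/4796, -3039/2398]
P' = (I − K·H)·P̄ = [5145/4796 -1083/2398; -1083/2398 681/1199]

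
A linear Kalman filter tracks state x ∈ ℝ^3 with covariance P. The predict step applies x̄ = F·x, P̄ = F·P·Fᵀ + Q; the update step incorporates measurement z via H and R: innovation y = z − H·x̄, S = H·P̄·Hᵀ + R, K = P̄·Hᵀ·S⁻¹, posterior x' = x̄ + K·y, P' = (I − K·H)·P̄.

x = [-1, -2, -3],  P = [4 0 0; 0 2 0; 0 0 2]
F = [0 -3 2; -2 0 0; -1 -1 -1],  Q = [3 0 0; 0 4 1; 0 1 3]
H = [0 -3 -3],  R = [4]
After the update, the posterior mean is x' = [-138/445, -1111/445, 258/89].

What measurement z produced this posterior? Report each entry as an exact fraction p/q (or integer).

z = [-1]

x̄ = F·x = [0, 2, 6]
P̄ = F·P·Fᵀ + Q = [29 0 2; 0 20 9; 2 9 11]
S = H·P̄·Hᵀ + R = [445]
K = P̄·Hᵀ·S⁻¹ = [-6/445; -87/445; -12/89]
x' − x̄ = [-138/445, -2001/445, -276/89] = K·y
y = (KᵀK)⁻¹·Kᵀ·(x' − x̄) = [23]
z = y + H·x̄ = [23] + [-24] = [-1]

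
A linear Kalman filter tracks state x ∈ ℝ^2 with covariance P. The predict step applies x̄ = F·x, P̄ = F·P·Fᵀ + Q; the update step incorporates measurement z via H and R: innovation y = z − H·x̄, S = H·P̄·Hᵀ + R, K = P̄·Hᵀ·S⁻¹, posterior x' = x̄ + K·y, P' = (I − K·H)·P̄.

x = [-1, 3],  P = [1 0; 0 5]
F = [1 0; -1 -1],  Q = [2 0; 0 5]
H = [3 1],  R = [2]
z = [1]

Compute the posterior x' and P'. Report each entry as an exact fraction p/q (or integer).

x̄ = F·x = [-1, -2]
P̄ = F·P·Fᵀ + Q = [3 -1; -1 11]
y = z − H·x̄ = [6]
S = H·P̄·Hᵀ + R = [34]
K = P̄·Hᵀ·S⁻¹ = [4/17; 4/17]
x' = x̄ + K·y = [7/17, -10/17]
P' = (I − K·H)·P̄ = [19/17 -49/17; -49/17 155/17]

x' = [7/17, -10/17]
P' = [19/17 -49/17; -49/17 155/17]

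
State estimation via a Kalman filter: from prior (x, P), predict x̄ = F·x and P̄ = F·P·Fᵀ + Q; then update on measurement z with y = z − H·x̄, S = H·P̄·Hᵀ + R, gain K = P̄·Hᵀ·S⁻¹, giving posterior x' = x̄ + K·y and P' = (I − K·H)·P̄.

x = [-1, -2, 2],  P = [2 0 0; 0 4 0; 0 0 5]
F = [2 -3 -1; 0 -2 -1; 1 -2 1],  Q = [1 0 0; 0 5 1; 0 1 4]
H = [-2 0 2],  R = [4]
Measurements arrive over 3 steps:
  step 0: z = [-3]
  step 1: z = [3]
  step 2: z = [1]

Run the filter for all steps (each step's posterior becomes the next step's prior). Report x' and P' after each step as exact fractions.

step 0: x̄ = F·x = [2, 2, 5]
step 0: P̄ = F·P·Fᵀ + Q = [50 29 23; 29 26 12; 23 12 27]
step 0: y = z − H·x̄ = [-9]
step 0: S = H·P̄·Hᵀ + R = [128]
step 0: K = P̄·Hᵀ·S⁻¹ = [-27/64; -17/64; 1/16]
step 0: x' = x̄ + K·y = [371/64, 281/64, 71/16]
step 0: P' = (I − K·H)·P̄ = [871/32 469/32 211/8; 469/32 543/32 113/8; 211/8 113/8 53/2]
step 1: x̄ = F·x = [-385/64, -423/32, 93/64]
step 1: P̄ = F·P·Fᵀ + Q = [2959/32 1401/16 1261/32; 1401/16 1247/8 -213/16; 1261/32 -213/16 2023/32]
step 1: y = z − H·x̄ = [-191/16]
step 1: S = H·P̄·Hᵀ + R = [623/2]
step 1: K = P̄·Hᵀ·S⁻¹ = [-849/2492; -807/1246; 381/2492]
step 1: x' = x̄ + K·y = [-1214/623, -6837/1246, -927/2492]
step 1: P' = (I − K·H)·P̄ = [35083/623 11730/623 69317/1246; 11730/623 15704/623 10923/623; 69317/1246 10923/623 34849/623]
step 2: x̄ = F·x = [32237/2492, 28275/2492, 21565/2492]
step 2: P̄ = F·P·Fᵀ + Q = [103284/623 67451/623 142333/1246; 67451/623 144472/623 -59057/1246; 142333/1246 -59057/1246 113945/623]
step 2: y = z − H·x̄ = [5959/623]
step 2: S = H·P̄·Hᵀ + R = [302076/623]
step 2: K = P̄·Hᵀ·S⁻¹ = [-64235/302076; -21551/33564; 28519/100692]
step 2: x' = x̄ + K·y = [1646653/151038, 43673/8391, 572071/50346]
step 2: P' = (I − K·H)·P̄ = [43456633/302076 1411873/33564 14442721/100692; 1411873/33564 357971/11188 456257/11188; 14442721/100692 456257/11188 4833253/33564]

step 0: x' = [371/64, 281/64, 71/16], P' = [871/32 469/32 211/8; 469/32 543/32 113/8; 211/8 113/8 53/2]
step 1: x' = [-1214/623, -6837/1246, -927/2492], P' = [35083/623 11730/623 69317/1246; 11730/623 15704/623 10923/623; 69317/1246 10923/623 34849/623]
step 2: x' = [1646653/151038, 43673/8391, 572071/50346], P' = [43456633/302076 1411873/33564 14442721/100692; 1411873/33564 357971/11188 456257/11188; 14442721/100692 456257/11188 4833253/33564]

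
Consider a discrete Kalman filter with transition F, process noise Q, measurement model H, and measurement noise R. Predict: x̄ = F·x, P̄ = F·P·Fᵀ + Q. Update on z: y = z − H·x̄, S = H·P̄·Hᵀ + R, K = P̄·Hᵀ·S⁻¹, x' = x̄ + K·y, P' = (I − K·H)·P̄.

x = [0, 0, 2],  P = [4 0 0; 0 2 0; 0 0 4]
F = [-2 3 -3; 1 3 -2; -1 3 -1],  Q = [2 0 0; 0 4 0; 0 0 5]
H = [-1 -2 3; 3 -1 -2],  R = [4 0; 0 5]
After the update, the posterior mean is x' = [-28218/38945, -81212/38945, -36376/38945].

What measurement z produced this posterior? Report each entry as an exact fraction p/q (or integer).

z = [2, 2]

x̄ = F·x = [-6, -4, -2]
P̄ = F·P·Fᵀ + Q = [72 34 38; 34 42 22; 38 22 31]
S = H·P̄·Hᵀ + R = [167 -48; -48 247]
K = P̄·Hᵀ·S⁻¹ = [-1334/38945 16454/38945; -12076/38945 176/38945; 4157/38945 5538/38945]
x' − x̄ = [205452/38945, 74568/38945, 41514/38945] = K·y
y = (KᵀK)⁻¹·Kᵀ·(x' − x̄) = [-6, 12]
z = y + H·x̄ = [-6, 12] + [8, -10] = [2, 2]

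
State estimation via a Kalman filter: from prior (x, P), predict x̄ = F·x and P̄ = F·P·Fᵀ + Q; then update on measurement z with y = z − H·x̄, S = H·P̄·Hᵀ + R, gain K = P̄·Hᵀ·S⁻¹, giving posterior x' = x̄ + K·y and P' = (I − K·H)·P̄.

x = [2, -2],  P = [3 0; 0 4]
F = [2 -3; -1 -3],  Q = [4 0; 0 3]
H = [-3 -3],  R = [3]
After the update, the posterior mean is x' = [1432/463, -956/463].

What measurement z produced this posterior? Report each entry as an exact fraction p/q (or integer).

z = [-3]

x̄ = F·x = [10, 4]
P̄ = F·P·Fᵀ + Q = [52 30; 30 42]
S = H·P̄·Hᵀ + R = [1389]
K = P̄·Hᵀ·S⁻¹ = [-82/463; -72/463]
x' − x̄ = [-3198/463, -2808/463] = K·y
y = (KᵀK)⁻¹·Kᵀ·(x' − x̄) = [39]
z = y + H·x̄ = [39] + [-42] = [-3]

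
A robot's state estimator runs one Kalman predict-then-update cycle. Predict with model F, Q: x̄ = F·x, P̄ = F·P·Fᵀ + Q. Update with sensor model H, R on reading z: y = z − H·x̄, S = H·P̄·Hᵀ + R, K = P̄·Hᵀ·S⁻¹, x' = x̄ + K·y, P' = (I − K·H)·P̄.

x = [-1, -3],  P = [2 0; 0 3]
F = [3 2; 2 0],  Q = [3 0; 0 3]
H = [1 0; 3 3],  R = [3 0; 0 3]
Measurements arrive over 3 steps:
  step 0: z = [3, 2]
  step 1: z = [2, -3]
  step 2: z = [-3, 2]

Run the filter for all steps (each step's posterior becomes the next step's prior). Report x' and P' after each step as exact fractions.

step 0: x' = [28/29, -6/29], P' = [46/29 -43/29; -43/29 247/145]
step 1: x' = [47003/51121, -13074/7303], P' = [62742/51121 -8349/7303; -8349/7303 10105/7303]
step 2: x' = [-27486384/15272977, 36863602/15272977], P' = [18646230/15272977 -17319195/15272977; -17319195/15272977 20932143/15272977]

step 0: x̄ = F·x = [-9, -2]
step 0: P̄ = F·P·Fᵀ + Q = [33 12; 12 11]
step 0: y = z − H·x̄ = [12, 35]
step 0: S = H·P̄·Hᵀ + R = [36 135; 135 615]
step 0: K = P̄·Hᵀ·S⁻¹ = [46/87 3/29; -43/87 32/145]
step 0: x' = x̄ + K·y = [28/29, -6/29]
step 0: P' = (I − K·H)·P̄ = [46/29 -43/29; -43/29 247/145]
step 1: x̄ = F·x = [72/29, 56/29]
step 1: P̄ = F·P·Fᵀ + Q = [913/145 104/29; 104/29 271/29]
step 1: y = z − H·x̄ = [-14/29, -471/29]
step 1: S = H·P̄·Hᵀ + R = [1348/145 4299/145; 4299/145 30207/145]
step 1: K = P̄·Hᵀ·S⁻¹ = [20914/51121 4299/51121; -2783/7303 1756/7303]
step 1: x' = x̄ + K·y = [47003/51121, -13074/7303]
step 1: P' = (I − K·H)·P̄ = [62742/51121 -8349/7303; -8349/7303 10105/7303]
step 2: x̄ = F·x = [-42027/51121, 94006/51121]
step 2: P̄ = F·P·Fᵀ + Q = [299665/51121 142680/51121; 142680/51121 404331/51121]
step 2: y = z − H·x̄ = [-111336/51121, -53695/51121]
step 2: S = H·P̄·Hᵀ + R = [453028/51121 1327035/51121; 1327035/51121 9057567/51121]
step 2: K = P̄·Hᵀ·S⁻¹ = [6215410/15272977 1327035/15272977; -5773065/15272977 3612948/15272977]
step 2: x' = x̄ + K·y = [-27486384/15272977, 36863602/15272977]
step 2: P' = (I − K·H)·P̄ = [18646230/15272977 -17319195/15272977; -17319195/15272977 20932143/15272977]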